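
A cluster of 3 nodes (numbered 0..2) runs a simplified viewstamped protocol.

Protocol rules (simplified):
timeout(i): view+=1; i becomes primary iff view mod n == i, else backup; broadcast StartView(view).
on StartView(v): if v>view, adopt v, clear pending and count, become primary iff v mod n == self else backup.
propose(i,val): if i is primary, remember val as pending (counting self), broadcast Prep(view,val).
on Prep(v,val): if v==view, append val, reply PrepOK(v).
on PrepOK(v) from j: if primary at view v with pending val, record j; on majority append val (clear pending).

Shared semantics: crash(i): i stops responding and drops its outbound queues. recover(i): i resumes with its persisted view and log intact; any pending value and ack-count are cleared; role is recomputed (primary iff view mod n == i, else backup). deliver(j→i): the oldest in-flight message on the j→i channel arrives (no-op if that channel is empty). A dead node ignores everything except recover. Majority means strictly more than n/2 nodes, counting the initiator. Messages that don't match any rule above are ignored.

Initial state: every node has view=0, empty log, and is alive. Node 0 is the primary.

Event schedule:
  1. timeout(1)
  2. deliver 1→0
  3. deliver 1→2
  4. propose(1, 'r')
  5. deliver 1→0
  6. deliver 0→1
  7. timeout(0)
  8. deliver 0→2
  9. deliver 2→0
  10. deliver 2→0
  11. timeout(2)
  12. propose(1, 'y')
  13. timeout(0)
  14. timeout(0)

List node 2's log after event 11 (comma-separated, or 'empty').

e1 timeout(1): 1[prim,v=1,-]
e2 deliver 1→0: 0[back,v=1,-]
e3 deliver 1→2: 2[back,v=1,-]
e4 propose(1,'r'): ·
e5 deliver 1→0: 0[back,v=1,r]
e6 deliver 0→1: 1[prim,v=1,r]
e7 timeout(0): 0[back,v=2,r]
e8 deliver 0→2: 2[prim,v=2,-]
e9 deliver 2→0: ·
e10 deliver 2→0: ·
e11 timeout(2): 2[back,v=3,-]

empty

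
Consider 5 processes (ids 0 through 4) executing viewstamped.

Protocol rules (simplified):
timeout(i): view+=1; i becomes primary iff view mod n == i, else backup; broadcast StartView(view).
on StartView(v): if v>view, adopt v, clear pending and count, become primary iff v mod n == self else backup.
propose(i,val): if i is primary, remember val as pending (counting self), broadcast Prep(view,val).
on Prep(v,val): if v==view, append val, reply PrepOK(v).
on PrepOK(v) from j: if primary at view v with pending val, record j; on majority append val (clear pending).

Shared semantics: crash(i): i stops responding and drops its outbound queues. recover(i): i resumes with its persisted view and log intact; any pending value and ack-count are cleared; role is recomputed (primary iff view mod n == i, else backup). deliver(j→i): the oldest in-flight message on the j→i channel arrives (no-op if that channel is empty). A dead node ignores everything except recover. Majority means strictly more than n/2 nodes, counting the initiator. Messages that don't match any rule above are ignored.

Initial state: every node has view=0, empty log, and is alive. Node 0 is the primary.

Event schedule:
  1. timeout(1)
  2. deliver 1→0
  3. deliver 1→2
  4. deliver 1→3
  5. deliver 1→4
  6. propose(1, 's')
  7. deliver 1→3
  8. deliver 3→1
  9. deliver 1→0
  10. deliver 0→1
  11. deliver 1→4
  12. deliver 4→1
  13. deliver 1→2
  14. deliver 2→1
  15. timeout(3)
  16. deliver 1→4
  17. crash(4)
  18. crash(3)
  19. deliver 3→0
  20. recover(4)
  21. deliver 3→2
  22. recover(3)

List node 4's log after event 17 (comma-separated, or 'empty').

[1] timeout(1) → N1(prim v1 [-])
[2] deliver 1→0 → N0(back v1 [-])
[3] deliver 1→2 → N2(back v1 [-])
[4] deliver 1→3 → N3(back v1 [-])
[5] deliver 1→4 → N4(back v1 [-])
[6] propose(1,'s') → ∅
[7] deliver 1→3 → N3(back v1 [s])
[8] deliver 3→1 → ∅
[9] deliver 1→0 → N0(back v1 [s])
[10] deliver 0→1 → N1(prim v1 [s])
[11] deliver 1→4 → N4(back v1 [s])
[12] deliver 4→1 → ∅
[13] deliver 1→2 → N2(back v1 [s])
[14] deliver 2→1 → ∅
[15] timeout(3) → N3(back v2 [s])
[16] deliver 1→4 → ∅
[17] crash(4) → N4(✗back v1 [s])

s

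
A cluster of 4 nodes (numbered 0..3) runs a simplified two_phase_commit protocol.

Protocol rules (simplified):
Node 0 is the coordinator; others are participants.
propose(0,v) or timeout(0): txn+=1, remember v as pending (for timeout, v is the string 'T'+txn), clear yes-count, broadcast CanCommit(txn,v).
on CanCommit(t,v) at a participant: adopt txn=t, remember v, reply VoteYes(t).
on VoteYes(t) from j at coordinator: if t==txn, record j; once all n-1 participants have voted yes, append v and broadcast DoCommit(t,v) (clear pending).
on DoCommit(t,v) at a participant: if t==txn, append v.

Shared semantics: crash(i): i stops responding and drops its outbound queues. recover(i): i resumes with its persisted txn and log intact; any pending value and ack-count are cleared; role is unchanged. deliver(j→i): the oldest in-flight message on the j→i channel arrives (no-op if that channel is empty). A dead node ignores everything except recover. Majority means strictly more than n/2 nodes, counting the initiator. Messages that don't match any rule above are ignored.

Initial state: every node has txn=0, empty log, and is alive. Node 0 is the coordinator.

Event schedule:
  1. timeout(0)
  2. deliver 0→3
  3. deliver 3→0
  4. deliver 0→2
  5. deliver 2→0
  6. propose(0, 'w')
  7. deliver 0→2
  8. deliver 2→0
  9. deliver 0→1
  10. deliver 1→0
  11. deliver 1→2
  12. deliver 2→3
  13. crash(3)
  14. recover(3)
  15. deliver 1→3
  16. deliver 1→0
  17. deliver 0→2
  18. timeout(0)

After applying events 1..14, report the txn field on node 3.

step 1 timeout(0): 0={coor,t=1,log=-}
step 2 deliver 0→3: 3={part,t=1,log=-}
step 3 deliver 3→0: —
step 4 deliver 0→2: 2={part,t=1,log=-}
step 5 deliver 2→0: —
step 6 propose(0,'w'): 0={coor,t=2,log=-}
step 7 deliver 0→2: 2={part,t=2,log=-}
step 8 deliver 2→0: —
step 9 deliver 0→1: 1={part,t=1,log=-}
step 10 deliver 1→0: —
step 11 deliver 1→2: —
step 12 deliver 2→3: —
step 13 crash(3): 3={✗part,t=1,log=-}
step 14 recover(3): 3={part,t=1,log=-}

1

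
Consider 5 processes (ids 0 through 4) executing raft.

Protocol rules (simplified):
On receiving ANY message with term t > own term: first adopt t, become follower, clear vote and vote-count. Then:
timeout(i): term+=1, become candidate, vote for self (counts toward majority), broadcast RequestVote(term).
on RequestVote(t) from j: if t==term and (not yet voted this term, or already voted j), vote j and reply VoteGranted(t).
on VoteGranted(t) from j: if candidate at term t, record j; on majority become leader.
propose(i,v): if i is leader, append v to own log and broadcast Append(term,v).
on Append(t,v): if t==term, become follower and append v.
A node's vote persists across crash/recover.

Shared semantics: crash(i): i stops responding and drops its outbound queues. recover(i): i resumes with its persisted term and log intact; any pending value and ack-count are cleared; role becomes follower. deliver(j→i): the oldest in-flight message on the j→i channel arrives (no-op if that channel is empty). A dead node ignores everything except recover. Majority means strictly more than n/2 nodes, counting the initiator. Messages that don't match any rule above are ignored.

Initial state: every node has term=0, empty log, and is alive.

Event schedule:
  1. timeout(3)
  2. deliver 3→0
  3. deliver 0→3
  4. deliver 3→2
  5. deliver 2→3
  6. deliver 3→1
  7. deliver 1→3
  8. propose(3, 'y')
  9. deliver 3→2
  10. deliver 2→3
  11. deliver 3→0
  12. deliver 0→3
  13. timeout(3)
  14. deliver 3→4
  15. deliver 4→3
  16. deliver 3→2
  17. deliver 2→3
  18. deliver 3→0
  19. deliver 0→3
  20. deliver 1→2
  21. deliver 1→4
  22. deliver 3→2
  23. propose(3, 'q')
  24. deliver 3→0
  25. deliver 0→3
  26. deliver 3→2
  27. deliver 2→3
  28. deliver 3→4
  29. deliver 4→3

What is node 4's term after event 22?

1

after 1 — timeout(3): n3:cand/t1/[-]
after 2 — deliver 3→0: n0:foll/t1/[-]
after 3 — deliver 0→3: ·
after 4 — deliver 3→2: n2:foll/t1/[-]
after 5 — deliver 2→3: n3:lead/t1/[-]
after 6 — deliver 3→1: n1:foll/t1/[-]
after 7 — deliver 1→3: ·
after 8 — propose(3,'y'): n3:lead/t1/[y]
after 9 — deliver 3→2: n2:foll/t1/[y]
after 10 — deliver 2→3: ·
after 11 — deliver 3→0: n0:foll/t1/[y]
after 12 — deliver 0→3: ·
after 13 — timeout(3): n3:cand/t2/[y]
after 14 — deliver 3→4: n4:foll/t1/[-]
after 15 — deliver 4→3: ·
after 16 — deliver 3→2: n2:foll/t2/[y]
after 17 — deliver 2→3: ·
after 18 — deliver 3→0: n0:foll/t2/[y]
after 19 — deliver 0→3: n3:lead/t2/[y]
after 20 — deliver 1→2: ·
after 21 — deliver 1→4: ·
after 22 — deliver 3→2: ·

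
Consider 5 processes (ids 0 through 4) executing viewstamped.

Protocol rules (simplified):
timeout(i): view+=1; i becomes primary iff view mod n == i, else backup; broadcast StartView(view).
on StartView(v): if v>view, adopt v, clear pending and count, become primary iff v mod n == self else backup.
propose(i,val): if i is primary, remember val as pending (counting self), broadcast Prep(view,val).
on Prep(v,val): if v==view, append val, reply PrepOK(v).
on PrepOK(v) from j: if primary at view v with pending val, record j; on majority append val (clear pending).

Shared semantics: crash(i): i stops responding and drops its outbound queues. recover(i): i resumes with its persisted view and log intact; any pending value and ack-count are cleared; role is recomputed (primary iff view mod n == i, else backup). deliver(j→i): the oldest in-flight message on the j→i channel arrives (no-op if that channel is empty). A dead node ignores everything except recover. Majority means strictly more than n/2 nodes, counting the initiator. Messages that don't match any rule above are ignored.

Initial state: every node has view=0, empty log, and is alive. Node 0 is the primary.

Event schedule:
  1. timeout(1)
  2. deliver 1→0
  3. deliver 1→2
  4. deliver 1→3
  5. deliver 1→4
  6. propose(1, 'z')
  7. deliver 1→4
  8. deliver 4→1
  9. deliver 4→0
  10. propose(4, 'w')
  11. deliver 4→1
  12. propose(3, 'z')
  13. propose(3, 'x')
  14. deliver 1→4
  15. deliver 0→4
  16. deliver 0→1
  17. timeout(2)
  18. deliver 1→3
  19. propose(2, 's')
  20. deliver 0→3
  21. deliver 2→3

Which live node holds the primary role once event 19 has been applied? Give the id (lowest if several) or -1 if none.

[1] timeout(1) → N1(prim v1 [-])
[2] deliver 1→0 → N0(back v1 [-])
[3] deliver 1→2 → N2(back v1 [-])
[4] deliver 1→3 → N3(back v1 [-])
[5] deliver 1→4 → N4(back v1 [-])
[6] propose(1,'z') → ∅
[7] deliver 1→4 → N4(back v1 [z])
[8] deliver 4→1 → ∅
[9] deliver 4→0 → ∅
[10] propose(4,'w') → ∅
[11] deliver 4→1 → ∅
[12] propose(3,'z') → ∅
[13] propose(3,'x') → ∅
[14] deliver 1→4 → ∅
[15] deliver 0→4 → ∅
[16] deliver 0→1 → ∅
[17] timeout(2) → N2(prim v2 [-])
[18] deliver 1→3 → N3(back v1 [z])
[19] propose(2,'s') → ∅

1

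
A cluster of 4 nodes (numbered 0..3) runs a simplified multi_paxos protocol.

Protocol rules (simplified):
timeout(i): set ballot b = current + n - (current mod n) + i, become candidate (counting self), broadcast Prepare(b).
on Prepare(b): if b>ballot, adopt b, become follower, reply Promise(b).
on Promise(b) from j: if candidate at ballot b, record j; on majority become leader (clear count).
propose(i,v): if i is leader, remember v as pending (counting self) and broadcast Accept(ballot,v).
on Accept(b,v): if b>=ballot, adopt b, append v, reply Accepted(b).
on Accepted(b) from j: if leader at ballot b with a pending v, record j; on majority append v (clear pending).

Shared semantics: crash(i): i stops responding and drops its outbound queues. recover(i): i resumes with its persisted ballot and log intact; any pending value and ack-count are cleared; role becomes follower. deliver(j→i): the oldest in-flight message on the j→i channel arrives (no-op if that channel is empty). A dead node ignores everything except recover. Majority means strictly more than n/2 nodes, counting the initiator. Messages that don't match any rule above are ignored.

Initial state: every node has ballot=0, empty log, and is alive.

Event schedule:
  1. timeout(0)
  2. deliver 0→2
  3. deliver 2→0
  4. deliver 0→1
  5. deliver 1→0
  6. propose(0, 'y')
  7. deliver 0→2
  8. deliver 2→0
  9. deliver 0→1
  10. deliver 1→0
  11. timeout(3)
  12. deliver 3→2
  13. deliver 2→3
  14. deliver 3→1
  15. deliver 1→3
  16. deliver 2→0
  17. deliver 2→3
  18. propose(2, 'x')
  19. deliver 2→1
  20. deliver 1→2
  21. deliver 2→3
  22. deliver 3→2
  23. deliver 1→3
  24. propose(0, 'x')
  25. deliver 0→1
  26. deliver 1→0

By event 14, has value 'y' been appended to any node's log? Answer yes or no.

yes

e1 timeout(0): 0[cand,b=4,-]
e2 deliver 0→2: 2[foll,b=4,-]
e3 deliver 2→0: ·
e4 deliver 0→1: 1[foll,b=4,-]
e5 deliver 1→0: 0[lead,b=4,-]
e6 propose(0,'y'): ·
e7 deliver 0→2: 2[foll,b=4,y]
e8 deliver 2→0: ·
e9 deliver 0→1: 1[foll,b=4,y]
e10 deliver 1→0: 0[lead,b=4,y]
e11 timeout(3): 3[cand,b=7,-]
e12 deliver 3→2: 2[foll,b=7,y]
e13 deliver 2→3: ·
e14 deliver 3→1: 1[foll,b=7,y]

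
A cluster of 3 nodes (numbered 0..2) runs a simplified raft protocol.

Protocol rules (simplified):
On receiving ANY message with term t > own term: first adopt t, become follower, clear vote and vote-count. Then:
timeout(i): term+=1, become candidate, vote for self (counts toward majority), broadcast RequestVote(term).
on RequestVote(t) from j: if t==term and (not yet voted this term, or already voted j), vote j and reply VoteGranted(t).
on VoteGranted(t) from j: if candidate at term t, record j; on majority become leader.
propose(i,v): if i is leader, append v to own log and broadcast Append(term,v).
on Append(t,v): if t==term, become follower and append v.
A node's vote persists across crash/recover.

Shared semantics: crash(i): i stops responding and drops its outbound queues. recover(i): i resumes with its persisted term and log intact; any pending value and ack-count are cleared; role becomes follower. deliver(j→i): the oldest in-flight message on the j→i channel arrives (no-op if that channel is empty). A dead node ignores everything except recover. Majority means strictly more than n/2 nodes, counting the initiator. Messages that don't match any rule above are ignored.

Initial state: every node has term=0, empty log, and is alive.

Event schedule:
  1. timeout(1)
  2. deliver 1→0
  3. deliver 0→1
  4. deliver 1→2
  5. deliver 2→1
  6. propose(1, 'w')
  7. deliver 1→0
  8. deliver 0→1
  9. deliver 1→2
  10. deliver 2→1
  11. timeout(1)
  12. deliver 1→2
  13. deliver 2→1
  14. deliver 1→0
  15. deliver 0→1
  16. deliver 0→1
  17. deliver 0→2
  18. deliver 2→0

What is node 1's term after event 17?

2

step 1 timeout(1): 1={cand,t=1,log=-}
step 2 deliver 1→0: 0={foll,t=1,log=-}
step 3 deliver 0→1: 1={lead,t=1,log=-}
step 4 deliver 1→2: 2={foll,t=1,log=-}
step 5 deliver 2→1: —
step 6 propose(1,'w'): 1={lead,t=1,log=w}
step 7 deliver 1→0: 0={foll,t=1,log=w}
step 8 deliver 0→1: —
step 9 deliver 1→2: 2={foll,t=1,log=w}
step 10 deliver 2→1: —
step 11 timeout(1): 1={cand,t=2,log=w}
step 12 deliver 1→2: 2={foll,t=2,log=w}
step 13 deliver 2→1: 1={lead,t=2,log=w}
step 14 deliver 1→0: 0={foll,t=2,log=w}
step 15 deliver 0→1: —
step 16 deliver 0→1: —
step 17 deliver 0→2: —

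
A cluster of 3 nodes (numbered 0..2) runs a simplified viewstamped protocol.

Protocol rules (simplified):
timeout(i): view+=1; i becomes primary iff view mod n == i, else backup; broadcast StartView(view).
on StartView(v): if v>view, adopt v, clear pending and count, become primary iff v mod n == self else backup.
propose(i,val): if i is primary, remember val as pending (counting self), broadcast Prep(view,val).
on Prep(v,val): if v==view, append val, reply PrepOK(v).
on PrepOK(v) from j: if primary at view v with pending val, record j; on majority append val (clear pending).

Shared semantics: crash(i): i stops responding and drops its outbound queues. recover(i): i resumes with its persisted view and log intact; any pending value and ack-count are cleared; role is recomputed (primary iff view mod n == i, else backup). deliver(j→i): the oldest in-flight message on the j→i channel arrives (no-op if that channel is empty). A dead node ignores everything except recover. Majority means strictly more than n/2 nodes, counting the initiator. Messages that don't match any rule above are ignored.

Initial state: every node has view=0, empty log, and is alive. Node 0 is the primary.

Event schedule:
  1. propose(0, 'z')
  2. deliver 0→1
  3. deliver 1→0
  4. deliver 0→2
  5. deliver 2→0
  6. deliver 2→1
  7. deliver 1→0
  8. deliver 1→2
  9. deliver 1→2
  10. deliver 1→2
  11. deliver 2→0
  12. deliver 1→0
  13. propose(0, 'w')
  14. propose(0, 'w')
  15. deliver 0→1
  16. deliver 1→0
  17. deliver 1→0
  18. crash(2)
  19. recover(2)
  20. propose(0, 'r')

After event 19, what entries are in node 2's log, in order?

step 1 propose(0,'z'): —
step 2 deliver 0→1: 1={back,v=0,log=z}
step 3 deliver 1→0: 0={prim,v=0,log=z}
step 4 deliver 0→2: 2={back,v=0,log=z}
step 5 deliver 2→0: —
step 6 deliver 2→1: —
step 7 deliver 1→0: —
step 8 deliver 1→2: —
step 9 deliver 1→2: —
step 10 deliver 1→2: —
step 11 deliver 2→0: —
step 12 deliver 1→0: —
step 13 propose(0,'w'): —
step 14 propose(0,'w'): —
step 15 deliver 0→1: 1={back,v=0,log=z,w}
step 16 deliver 1→0: 0={prim,v=0,log=z,w}
step 17 deliver 1→0: —
step 18 crash(2): 2={✗back,v=0,log=z}
step 19 recover(2): 2={back,v=0,log=z}

z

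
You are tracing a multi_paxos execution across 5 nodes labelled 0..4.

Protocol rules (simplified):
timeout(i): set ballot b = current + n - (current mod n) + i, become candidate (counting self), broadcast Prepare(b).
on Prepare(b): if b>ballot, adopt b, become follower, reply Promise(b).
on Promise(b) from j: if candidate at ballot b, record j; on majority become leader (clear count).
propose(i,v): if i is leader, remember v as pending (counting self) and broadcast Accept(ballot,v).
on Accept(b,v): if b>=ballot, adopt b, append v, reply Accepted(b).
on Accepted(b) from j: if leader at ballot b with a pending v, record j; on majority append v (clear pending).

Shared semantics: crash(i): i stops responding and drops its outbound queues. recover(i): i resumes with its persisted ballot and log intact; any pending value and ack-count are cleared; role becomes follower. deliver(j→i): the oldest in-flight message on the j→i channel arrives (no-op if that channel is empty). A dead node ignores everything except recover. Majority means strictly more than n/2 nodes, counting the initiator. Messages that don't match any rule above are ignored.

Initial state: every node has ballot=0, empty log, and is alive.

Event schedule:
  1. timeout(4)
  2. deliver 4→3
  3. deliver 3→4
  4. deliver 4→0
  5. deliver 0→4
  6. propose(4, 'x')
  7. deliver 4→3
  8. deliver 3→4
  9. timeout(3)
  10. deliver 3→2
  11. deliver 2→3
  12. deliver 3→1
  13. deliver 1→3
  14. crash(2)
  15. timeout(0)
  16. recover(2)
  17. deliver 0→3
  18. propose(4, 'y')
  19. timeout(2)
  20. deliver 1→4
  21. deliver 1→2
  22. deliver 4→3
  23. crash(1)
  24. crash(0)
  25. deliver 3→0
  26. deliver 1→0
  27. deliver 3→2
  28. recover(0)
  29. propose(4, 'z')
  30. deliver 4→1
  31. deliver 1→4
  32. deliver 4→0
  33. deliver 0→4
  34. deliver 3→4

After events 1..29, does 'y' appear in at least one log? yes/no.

no

1. timeout(4):  <4:cand b9 ->
2. deliver 4→3:  <3:foll b9 ->
3. deliver 3→4:  nop
4. deliver 4→0:  <0:foll b9 ->
5. deliver 0→4:  <4:lead b9 ->
6. propose(4,'x'):  nop
7. deliver 4→3:  <3:foll b9 x>
8. deliver 3→4:  nop
9. timeout(3):  <3:cand b13 x>
10. deliver 3→2:  <2:foll b13 ->
11. deliver 2→3:  nop
12. deliver 3→1:  <1:foll b13 ->
13. deliver 1→3:  <3:lead b13 x>
14. crash(2):  <2:✗foll b13 ->
15. timeout(0):  <0:cand b10 ->
16. recover(2):  <2:foll b13 ->
17. deliver 0→3:  nop
18. propose(4,'y'):  nop
19. timeout(2):  <2:cand b17 ->
20. deliver 1→4:  nop
21. deliver 1→2:  nop
22. deliver 4→3:  nop
23. crash(1):  <1:✗foll b13 ->
24. crash(0):  <0:✗cand b10 ->
25. deliver 3→0:  nop
26. deliver 1→0:  nop
27. deliver 3→2:  nop
28. recover(0):  <0:foll b10 ->
29. propose(4,'z'):  nop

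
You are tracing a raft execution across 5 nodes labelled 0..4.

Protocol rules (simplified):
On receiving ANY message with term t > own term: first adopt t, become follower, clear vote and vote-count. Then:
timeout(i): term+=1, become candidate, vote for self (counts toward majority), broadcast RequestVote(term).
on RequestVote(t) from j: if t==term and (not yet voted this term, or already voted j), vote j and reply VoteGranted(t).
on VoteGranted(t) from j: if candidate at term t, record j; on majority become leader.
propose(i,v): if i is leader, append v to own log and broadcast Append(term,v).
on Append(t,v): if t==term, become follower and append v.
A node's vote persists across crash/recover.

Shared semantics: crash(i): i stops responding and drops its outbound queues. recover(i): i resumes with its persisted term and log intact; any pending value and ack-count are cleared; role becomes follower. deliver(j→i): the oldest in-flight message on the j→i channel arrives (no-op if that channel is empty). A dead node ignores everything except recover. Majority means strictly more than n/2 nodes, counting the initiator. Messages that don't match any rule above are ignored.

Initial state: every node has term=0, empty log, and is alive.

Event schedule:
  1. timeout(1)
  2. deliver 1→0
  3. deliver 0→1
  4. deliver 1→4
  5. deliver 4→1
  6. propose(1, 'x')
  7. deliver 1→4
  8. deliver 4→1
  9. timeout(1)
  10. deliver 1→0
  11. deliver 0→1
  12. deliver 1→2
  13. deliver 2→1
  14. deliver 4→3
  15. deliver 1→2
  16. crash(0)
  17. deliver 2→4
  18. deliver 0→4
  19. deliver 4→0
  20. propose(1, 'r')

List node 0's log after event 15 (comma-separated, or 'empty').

step 1 timeout(1): 1={cand,t=1,log=-}
step 2 deliver 1→0: 0={foll,t=1,log=-}
step 3 deliver 0→1: —
step 4 deliver 1→4: 4={foll,t=1,log=-}
step 5 deliver 4→1: 1={lead,t=1,log=-}
step 6 propose(1,'x'): 1={lead,t=1,log=x}
step 7 deliver 1→4: 4={foll,t=1,log=x}
step 8 deliver 4→1: —
step 9 timeout(1): 1={cand,t=2,log=x}
step 10 deliver 1→0: 0={foll,t=1,log=x}
step 11 deliver 0→1: —
step 12 deliver 1→2: 2={foll,t=1,log=-}
step 13 deliver 2→1: —
step 14 deliver 4→3: —
step 15 deliver 1→2: 2={foll,t=1,log=x}

x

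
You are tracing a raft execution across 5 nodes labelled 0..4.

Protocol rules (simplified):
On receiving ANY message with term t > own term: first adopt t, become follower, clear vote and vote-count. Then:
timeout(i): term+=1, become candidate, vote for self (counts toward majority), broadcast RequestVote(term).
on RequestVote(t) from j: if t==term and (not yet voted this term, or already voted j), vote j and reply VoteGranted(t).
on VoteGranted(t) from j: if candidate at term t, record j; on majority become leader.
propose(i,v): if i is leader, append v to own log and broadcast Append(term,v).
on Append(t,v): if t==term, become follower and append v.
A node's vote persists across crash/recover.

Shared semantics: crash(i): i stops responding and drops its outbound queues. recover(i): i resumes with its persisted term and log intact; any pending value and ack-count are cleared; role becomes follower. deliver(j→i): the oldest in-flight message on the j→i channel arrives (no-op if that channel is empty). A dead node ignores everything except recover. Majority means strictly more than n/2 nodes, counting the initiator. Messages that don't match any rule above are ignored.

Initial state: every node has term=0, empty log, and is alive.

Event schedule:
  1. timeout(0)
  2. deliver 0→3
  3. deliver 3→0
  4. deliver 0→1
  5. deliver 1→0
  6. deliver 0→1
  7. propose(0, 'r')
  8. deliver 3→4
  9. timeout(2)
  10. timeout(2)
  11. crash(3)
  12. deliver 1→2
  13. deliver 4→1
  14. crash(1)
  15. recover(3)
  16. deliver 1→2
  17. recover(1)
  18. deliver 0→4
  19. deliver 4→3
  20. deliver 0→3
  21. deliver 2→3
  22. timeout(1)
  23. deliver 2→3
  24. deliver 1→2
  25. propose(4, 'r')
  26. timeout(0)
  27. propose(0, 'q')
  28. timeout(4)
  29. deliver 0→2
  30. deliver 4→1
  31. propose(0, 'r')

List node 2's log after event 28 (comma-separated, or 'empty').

empty

e1 timeout(0): 0[cand,t=1,-]
e2 deliver 0→3: 3[foll,t=1,-]
e3 deliver 3→0: ·
e4 deliver 0→1: 1[foll,t=1,-]
e5 deliver 1→0: 0[lead,t=1,-]
e6 deliver 0→1: ·
e7 propose(0,'r'): 0[lead,t=1,r]
e8 deliver 3→4: ·
e9 timeout(2): 2[cand,t=1,-]
e10 timeout(2): 2[cand,t=2,-]
e11 crash(3): 3[✗foll,t=1,-]
e12 deliver 1→2: ·
e13 deliver 4→1: ·
e14 crash(1): 1[✗foll,t=1,-]
e15 recover(3): 3[foll,t=1,-]
e16 deliver 1→2: ·
e17 recover(1): 1[foll,t=1,-]
e18 deliver 0→4: 4[foll,t=1,-]
e19 deliver 4→3: ·
e20 deliver 0→3: 3[foll,t=1,r]
e21 deliver 2→3: ·
e22 timeout(1): 1[cand,t=2,-]
e23 deliver 2→3: 3[foll,t=2,r]
e24 deliver 1→2: ·
e25 propose(4,'r'): ·
e26 timeout(0): 0[cand,t=2,r]
e27 propose(0,'q'): ·
e28 timeout(4): 4[cand,t=2,-]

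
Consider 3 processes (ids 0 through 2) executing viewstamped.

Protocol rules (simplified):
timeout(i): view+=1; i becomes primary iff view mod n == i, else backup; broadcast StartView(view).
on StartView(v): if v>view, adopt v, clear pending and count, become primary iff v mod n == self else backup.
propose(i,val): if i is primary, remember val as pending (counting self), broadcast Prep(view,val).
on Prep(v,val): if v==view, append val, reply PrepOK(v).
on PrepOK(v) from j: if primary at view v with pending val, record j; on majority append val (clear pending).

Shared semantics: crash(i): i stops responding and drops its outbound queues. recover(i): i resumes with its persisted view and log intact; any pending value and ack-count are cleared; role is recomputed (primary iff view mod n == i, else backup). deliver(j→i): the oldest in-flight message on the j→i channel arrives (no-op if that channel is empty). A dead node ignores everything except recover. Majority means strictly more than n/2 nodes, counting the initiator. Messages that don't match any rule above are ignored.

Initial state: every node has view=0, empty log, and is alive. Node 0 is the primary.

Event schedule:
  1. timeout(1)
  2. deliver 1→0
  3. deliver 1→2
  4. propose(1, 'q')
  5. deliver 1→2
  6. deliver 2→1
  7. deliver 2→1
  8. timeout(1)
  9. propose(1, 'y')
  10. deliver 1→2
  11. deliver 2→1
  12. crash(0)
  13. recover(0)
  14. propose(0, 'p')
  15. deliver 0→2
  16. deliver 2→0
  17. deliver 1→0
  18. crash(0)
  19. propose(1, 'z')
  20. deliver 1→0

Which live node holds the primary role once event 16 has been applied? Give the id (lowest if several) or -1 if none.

2

after 1 — timeout(1): n1:prim/v1/[-]
after 2 — deliver 1→0: n0:back/v1/[-]
after 3 — deliver 1→2: n2:back/v1/[-]
after 4 — propose(1,'q'): ·
after 5 — deliver 1→2: n2:back/v1/[q]
after 6 — deliver 2→1: n1:prim/v1/[q]
after 7 — deliver 2→1: ·
after 8 — timeout(1): n1:back/v2/[q]
after 9 — propose(1,'y'): ·
after 10 — deliver 1→2: n2:prim/v2/[q]
after 11 — deliver 2→1: ·
after 12 — crash(0): n0:✗back/v1/[-]
after 13 — recover(0): n0:back/v1/[-]
after 14 — propose(0,'p'): ·
after 15 — deliver 0→2: ·
after 16 — deliver 2→0: ·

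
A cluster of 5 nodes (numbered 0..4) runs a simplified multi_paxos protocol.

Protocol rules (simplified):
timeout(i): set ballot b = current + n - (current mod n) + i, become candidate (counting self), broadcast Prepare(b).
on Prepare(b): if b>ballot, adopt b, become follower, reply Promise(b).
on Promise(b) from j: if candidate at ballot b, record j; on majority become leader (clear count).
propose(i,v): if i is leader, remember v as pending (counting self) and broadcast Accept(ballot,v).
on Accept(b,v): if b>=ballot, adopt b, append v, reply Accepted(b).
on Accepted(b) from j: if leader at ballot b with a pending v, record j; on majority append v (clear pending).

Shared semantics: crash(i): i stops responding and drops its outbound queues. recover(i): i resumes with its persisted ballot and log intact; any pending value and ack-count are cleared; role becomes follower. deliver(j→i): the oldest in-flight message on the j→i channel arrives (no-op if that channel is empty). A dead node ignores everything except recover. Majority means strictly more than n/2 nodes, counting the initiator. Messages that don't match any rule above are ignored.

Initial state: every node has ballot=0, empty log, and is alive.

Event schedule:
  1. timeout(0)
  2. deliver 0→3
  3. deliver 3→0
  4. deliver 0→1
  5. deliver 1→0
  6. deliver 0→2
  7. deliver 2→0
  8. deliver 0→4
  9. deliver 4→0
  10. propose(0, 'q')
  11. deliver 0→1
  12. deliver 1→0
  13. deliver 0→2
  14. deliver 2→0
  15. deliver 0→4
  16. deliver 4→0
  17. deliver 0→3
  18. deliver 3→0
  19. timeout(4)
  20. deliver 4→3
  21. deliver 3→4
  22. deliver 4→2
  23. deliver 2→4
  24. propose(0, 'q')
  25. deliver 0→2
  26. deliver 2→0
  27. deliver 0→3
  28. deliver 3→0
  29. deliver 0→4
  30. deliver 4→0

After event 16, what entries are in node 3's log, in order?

e1 timeout(0): 0[cand,b=5,-]
e2 deliver 0→3: 3[foll,b=5,-]
e3 deliver 3→0: ·
e4 deliver 0→1: 1[foll,b=5,-]
e5 deliver 1→0: 0[lead,b=5,-]
e6 deliver 0→2: 2[foll,b=5,-]
e7 deliver 2→0: ·
e8 deliver 0→4: 4[foll,b=5,-]
e9 deliver 4→0: ·
e10 propose(0,'q'): ·
e11 deliver 0→1: 1[foll,b=5,q]
e12 deliver 1→0: ·
e13 deliver 0→2: 2[foll,b=5,q]
e14 deliver 2→0: 0[lead,b=5,q]
e15 deliver 0→4: 4[foll,b=5,q]
e16 deliver 4→0: ·

empty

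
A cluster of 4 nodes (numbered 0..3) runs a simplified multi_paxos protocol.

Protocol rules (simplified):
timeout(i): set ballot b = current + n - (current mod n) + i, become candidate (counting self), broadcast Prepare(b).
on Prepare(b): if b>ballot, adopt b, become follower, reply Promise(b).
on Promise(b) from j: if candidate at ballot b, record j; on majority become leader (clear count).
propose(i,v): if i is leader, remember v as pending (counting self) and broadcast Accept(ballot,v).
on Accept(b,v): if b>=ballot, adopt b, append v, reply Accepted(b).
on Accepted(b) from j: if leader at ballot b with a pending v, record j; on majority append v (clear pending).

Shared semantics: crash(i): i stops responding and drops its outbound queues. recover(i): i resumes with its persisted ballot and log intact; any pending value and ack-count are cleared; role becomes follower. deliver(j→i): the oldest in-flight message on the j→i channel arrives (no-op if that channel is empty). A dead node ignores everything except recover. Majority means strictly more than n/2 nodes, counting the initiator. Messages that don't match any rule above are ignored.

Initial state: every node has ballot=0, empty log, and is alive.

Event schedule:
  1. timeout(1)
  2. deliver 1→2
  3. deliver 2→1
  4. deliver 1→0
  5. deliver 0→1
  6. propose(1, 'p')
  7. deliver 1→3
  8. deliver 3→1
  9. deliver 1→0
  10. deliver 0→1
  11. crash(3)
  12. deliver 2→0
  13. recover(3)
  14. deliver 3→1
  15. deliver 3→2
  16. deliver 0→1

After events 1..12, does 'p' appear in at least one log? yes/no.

yes

step 1 timeout(1): 1={cand,b=5,log=-}
step 2 deliver 1→2: 2={foll,b=5,log=-}
step 3 deliver 2→1: —
step 4 deliver 1→0: 0={foll,b=5,log=-}
step 5 deliver 0→1: 1={lead,b=5,log=-}
step 6 propose(1,'p'): —
step 7 deliver 1→3: 3={foll,b=5,log=-}
step 8 deliver 3→1: —
step 9 deliver 1→0: 0={foll,b=5,log=p}
step 10 deliver 0→1: —
step 11 crash(3): 3={✗foll,b=5,log=-}
step 12 deliver 2→0: —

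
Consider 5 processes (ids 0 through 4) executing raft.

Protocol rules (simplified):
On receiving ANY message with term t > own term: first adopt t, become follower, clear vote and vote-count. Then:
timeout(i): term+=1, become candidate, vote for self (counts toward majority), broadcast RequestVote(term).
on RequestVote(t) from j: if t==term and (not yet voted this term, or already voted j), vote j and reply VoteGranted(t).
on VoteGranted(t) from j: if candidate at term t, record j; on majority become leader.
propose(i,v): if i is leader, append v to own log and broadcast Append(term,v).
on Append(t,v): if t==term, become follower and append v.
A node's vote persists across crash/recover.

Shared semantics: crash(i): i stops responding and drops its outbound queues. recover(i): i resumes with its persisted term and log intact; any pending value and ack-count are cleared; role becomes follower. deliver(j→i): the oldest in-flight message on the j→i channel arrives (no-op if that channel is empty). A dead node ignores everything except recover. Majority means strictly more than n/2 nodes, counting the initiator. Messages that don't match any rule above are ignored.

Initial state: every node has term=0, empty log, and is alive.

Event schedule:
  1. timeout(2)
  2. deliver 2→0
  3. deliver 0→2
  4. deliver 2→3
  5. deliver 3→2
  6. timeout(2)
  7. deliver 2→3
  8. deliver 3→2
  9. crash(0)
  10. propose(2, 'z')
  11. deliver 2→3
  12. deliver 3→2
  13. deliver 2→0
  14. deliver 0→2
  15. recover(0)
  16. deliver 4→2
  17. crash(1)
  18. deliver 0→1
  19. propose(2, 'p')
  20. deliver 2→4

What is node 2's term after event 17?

step 1 timeout(2): 2={cand,t=1,log=-}
step 2 deliver 2→0: 0={foll,t=1,log=-}
step 3 deliver 0→2: —
step 4 deliver 2→3: 3={foll,t=1,log=-}
step 5 deliver 3→2: 2={lead,t=1,log=-}
step 6 timeout(2): 2={cand,t=2,log=-}
step 7 deliver 2→3: 3={foll,t=2,log=-}
step 8 deliver 3→2: —
step 9 crash(0): 0={✗foll,t=1,log=-}
step 10 propose(2,'z'): —
step 11 deliver 2→3: —
step 12 deliver 3→2: —
step 13 deliver 2→0: —
step 14 deliver 0→2: —
step 15 recover(0): 0={foll,t=1,log=-}
step 16 deliver 4→2: —
step 17 crash(1): 1={✗foll,t=0,log=-}

2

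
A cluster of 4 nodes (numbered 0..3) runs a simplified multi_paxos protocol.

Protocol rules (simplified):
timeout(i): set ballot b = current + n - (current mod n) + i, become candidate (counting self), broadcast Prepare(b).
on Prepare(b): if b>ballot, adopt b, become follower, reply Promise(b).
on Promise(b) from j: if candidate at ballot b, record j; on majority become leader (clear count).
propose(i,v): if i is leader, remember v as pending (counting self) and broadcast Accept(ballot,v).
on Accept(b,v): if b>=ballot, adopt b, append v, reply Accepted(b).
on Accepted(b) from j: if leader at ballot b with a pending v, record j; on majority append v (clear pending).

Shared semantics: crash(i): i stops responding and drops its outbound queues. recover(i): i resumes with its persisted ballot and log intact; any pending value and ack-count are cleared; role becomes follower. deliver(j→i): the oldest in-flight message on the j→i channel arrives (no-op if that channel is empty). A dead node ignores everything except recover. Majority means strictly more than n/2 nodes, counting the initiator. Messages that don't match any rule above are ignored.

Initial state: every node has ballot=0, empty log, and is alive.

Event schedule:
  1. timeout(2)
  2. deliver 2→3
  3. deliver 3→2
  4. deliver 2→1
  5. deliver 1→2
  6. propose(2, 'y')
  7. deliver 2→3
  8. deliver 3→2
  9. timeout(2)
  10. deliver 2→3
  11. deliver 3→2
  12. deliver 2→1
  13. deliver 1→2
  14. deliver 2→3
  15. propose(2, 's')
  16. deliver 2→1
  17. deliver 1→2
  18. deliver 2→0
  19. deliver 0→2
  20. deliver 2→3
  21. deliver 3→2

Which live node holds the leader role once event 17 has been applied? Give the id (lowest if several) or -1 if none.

2

step 1 timeout(2): 2={cand,b=6,log=-}
step 2 deliver 2→3: 3={foll,b=6,log=-}
step 3 deliver 3→2: —
step 4 deliver 2→1: 1={foll,b=6,log=-}
step 5 deliver 1→2: 2={lead,b=6,log=-}
step 6 propose(2,'y'): —
step 7 deliver 2→3: 3={foll,b=6,log=y}
step 8 deliver 3→2: —
step 9 timeout(2): 2={cand,b=10,log=-}
step 10 deliver 2→3: 3={foll,b=10,log=y}
step 11 deliver 3→2: —
step 12 deliver 2→1: 1={foll,b=6,log=y}
step 13 deliver 1→2: —
step 14 deliver 2→3: —
step 15 propose(2,'s'): —
step 16 deliver 2→1: 1={foll,b=10,log=y}
step 17 deliver 1→2: 2={lead,b=10,log=-}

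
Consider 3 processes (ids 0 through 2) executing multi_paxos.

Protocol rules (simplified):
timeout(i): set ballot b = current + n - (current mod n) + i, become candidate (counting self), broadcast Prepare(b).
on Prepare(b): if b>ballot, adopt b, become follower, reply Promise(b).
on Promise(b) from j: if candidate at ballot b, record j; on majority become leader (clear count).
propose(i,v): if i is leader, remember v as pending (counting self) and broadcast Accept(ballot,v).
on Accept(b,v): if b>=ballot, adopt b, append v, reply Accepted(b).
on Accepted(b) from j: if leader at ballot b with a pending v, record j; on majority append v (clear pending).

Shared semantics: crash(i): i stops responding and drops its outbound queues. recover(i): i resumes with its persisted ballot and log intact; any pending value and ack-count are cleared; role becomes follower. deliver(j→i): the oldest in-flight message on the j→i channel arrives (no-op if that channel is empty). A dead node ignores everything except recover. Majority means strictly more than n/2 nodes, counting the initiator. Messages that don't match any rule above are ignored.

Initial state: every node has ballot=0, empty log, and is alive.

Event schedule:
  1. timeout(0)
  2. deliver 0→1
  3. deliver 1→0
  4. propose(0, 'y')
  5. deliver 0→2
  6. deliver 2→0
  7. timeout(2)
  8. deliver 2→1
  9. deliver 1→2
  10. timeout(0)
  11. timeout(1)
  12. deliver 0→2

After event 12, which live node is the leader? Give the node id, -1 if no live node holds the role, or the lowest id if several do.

e1 timeout(0): 0[cand,b=3,-]
e2 deliver 0→1: 1[foll,b=3,-]
e3 deliver 1→0: 0[lead,b=3,-]
e4 propose(0,'y'): ·
e5 deliver 0→2: 2[foll,b=3,-]
e6 deliver 2→0: ·
e7 timeout(2): 2[cand,b=8,-]
e8 deliver 2→1: 1[foll,b=8,-]
e9 deliver 1→2: 2[lead,b=8,-]
e10 timeout(0): 0[cand,b=6,-]
e11 timeout(1): 1[cand,b=10,-]
e12 deliver 0→2: ·

2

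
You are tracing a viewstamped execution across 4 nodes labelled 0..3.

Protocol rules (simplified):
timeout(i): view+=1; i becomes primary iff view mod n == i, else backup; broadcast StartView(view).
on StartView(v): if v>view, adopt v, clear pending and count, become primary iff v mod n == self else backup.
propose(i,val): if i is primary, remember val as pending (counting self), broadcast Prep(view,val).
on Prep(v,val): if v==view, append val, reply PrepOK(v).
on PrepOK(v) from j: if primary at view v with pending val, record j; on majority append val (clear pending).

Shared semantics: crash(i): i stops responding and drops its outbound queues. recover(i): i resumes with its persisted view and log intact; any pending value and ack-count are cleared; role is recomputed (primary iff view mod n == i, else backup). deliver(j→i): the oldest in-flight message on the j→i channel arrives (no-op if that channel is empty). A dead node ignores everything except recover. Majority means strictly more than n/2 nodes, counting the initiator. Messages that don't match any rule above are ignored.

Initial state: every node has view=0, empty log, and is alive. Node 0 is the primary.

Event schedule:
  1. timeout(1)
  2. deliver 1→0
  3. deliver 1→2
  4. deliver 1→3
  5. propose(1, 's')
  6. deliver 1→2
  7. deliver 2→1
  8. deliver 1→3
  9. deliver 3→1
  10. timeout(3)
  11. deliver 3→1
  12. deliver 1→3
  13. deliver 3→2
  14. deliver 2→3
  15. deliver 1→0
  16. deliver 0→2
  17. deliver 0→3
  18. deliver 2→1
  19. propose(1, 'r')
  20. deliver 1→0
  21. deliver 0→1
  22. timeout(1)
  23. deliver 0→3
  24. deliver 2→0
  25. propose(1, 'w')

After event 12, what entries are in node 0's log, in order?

step 1 timeout(1): 1={prim,v=1,log=-}
step 2 deliver 1→0: 0={back,v=1,log=-}
step 3 deliver 1→2: 2={back,v=1,log=-}
step 4 deliver 1→3: 3={back,v=1,log=-}
step 5 propose(1,'s'): —
step 6 deliver 1→2: 2={back,v=1,log=s}
step 7 deliver 2→1: —
step 8 deliver 1→3: 3={back,v=1,log=s}
step 9 deliver 3→1: 1={prim,v=1,log=s}
step 10 timeout(3): 3={back,v=2,log=s}
step 11 deliver 3→1: 1={back,v=2,log=s}
step 12 deliver 1→3: —

empty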